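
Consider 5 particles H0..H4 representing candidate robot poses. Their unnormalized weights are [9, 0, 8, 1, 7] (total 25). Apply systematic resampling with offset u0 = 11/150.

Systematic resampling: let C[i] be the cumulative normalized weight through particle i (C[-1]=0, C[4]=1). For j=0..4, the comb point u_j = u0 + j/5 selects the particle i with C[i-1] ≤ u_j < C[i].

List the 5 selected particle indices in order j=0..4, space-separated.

C = [9/25, 9/25, 17/25, 18/25, 1]
j=0: u_0=11/150 ∈ [0, 9/25) → index 0
j=1: u_1=41/150 ∈ [0, 9/25) → index 0
j=2: u_2=71/150 ∈ [9/25, 17/25) → index 2
j=3: u_3=101/150 ∈ [9/25, 17/25) → index 2
j=4: u_4=131/150 ∈ [18/25, 1) → index 4

0 0 2 2 4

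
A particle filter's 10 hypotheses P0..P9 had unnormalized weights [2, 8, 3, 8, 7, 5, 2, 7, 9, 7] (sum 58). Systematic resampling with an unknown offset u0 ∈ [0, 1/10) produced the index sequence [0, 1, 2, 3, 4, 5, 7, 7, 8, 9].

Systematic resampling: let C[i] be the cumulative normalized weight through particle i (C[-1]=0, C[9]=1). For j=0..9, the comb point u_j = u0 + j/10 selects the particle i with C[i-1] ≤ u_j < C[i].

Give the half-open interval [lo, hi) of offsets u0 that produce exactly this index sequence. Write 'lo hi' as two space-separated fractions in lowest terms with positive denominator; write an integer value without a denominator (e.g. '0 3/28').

1/290 7/290

C = [1/29, 5/29, 13/58, 21/58, 14/29, 33/58, 35/58, 21/29, 51/58, 1]
j=0 picked index 0: u0 ∈ [0, 1/29)
j=1 picked index 1: u0 ∈ [-19/290, 21/290)
j=2 picked index 2: u0 ∈ [-4/145, 7/290)
j=3 picked index 3: u0 ∈ [-11/145, 9/145)
j=4 picked index 4: u0 ∈ [-11/290, 12/145)
j=5 picked index 5: u0 ∈ [-1/58, 2/29)
j=6 picked index 7: u0 ∈ [1/290, 18/145)
j=7 picked index 7: u0 ∈ [-14/145, 7/290)
j=8 picked index 8: u0 ∈ [-11/145, 23/290)
j=9 picked index 9: u0 ∈ [-3/145, 1/10)
intersection: [1/290, 7/290)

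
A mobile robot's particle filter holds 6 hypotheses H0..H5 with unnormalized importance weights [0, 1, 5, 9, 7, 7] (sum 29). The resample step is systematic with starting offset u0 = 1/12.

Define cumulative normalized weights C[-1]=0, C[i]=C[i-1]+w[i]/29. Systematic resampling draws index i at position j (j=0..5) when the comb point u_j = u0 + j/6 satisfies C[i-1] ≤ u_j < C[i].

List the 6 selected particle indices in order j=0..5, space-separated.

2 3 3 4 4 5

C = [0, 1/29, 6/29, 15/29, 22/29, 1]
j=0: u_0=1/12 ∈ [1/29, 6/29) → index 2
j=1: u_1=1/4 ∈ [6/29, 15/29) → index 3
j=2: u_2=5/12 ∈ [6/29, 15/29) → index 3
j=3: u_3=7/12 ∈ [15/29, 22/29) → index 4
j=4: u_4=3/4 ∈ [15/29, 22/29) → index 4
j=5: u_5=11/12 ∈ [22/29, 1) → index 5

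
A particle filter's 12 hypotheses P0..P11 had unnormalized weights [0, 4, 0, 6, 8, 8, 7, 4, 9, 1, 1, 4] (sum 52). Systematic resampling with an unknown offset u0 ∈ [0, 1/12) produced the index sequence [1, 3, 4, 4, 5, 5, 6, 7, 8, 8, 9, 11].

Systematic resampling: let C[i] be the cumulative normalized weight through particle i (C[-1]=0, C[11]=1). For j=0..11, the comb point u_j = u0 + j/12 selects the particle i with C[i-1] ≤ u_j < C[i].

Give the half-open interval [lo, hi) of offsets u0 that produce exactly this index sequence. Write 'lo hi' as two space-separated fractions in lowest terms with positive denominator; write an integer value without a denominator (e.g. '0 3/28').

C = [0, 1/13, 1/13, 5/26, 9/26, 1/2, 33/52, 37/52, 23/26, 47/52, 12/13, 1]
j=0 picked index 1: u0 ∈ [0, 1/13)
j=1 picked index 3: u0 ∈ [-1/156, 17/156)
j=2 picked index 4: u0 ∈ [1/39, 7/39)
j=3 picked index 4: u0 ∈ [-3/52, 5/52)
j=4 picked index 5: u0 ∈ [1/78, 1/6)
j=5 picked index 5: u0 ∈ [-11/156, 1/12)
j=6 picked index 6: u0 ∈ [0, 7/52)
j=7 picked index 7: u0 ∈ [2/39, 5/39)
j=8 picked index 8: u0 ∈ [7/156, 17/78)
j=9 picked index 8: u0 ∈ [-1/26, 7/52)
j=10 picked index 9: u0 ∈ [2/39, 11/156)
j=11 picked index 11: u0 ∈ [1/156, 1/12)
intersection: [2/39, 11/156)

2/39 11/156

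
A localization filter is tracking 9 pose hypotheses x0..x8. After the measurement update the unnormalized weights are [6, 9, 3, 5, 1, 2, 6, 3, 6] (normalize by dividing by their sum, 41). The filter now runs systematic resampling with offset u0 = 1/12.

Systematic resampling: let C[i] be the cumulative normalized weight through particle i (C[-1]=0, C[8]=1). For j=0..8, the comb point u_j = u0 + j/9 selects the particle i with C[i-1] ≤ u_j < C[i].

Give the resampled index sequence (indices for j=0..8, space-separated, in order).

0 1 1 2 3 6 6 8 8

C = [6/41, 15/41, 18/41, 23/41, 24/41, 26/41, 32/41, 35/41, 1]
j=0: u_0=1/12 ∈ [0, 6/41) → index 0
j=1: u_1=7/36 ∈ [6/41, 15/41) → index 1
j=2: u_2=11/36 ∈ [6/41, 15/41) → index 1
j=3: u_3=5/12 ∈ [15/41, 18/41) → index 2
j=4: u_4=19/36 ∈ [18/41, 23/41) → index 3
j=5: u_5=23/36 ∈ [26/41, 32/41) → index 6
j=6: u_6=3/4 ∈ [26/41, 32/41) → index 6
j=7: u_7=31/36 ∈ [35/41, 1) → index 8
j=8: u_8=35/36 ∈ [35/41, 1) → index 8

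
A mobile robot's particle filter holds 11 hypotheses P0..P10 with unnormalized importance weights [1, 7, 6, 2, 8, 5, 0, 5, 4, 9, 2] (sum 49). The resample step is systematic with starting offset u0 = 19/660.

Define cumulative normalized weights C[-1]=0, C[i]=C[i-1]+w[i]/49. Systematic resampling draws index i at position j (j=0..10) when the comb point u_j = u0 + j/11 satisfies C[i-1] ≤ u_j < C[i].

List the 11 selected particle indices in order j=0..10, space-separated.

C = [1/49, 8/49, 2/7, 16/49, 24/49, 29/49, 29/49, 34/49, 38/49, 47/49, 1]
j=0: u_0=19/660 ∈ [1/49, 8/49) → index 1
j=1: u_1=79/660 ∈ [1/49, 8/49) → index 1
j=2: u_2=139/660 ∈ [8/49, 2/7) → index 2
j=3: u_3=199/660 ∈ [2/7, 16/49) → index 3
j=4: u_4=259/660 ∈ [16/49, 24/49) → index 4
j=5: u_5=29/60 ∈ [16/49, 24/49) → index 4
j=6: u_6=379/660 ∈ [24/49, 29/49) → index 5
j=7: u_7=439/660 ∈ [29/49, 34/49) → index 7
j=8: u_8=499/660 ∈ [34/49, 38/49) → index 8
j=9: u_9=559/660 ∈ [38/49, 47/49) → index 9
j=10: u_10=619/660 ∈ [38/49, 47/49) → index 9

1 1 2 3 4 4 5 7 8 9 9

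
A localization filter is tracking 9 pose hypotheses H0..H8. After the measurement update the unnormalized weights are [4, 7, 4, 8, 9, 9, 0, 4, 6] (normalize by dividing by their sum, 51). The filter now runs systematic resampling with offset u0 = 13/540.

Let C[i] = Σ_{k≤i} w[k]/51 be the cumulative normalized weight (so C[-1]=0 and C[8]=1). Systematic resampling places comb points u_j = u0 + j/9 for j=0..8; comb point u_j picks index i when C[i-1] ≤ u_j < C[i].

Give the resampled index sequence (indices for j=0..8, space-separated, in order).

C = [4/51, 11/51, 5/17, 23/51, 32/51, 41/51, 41/51, 15/17, 1]
j=0: u_0=13/540 ∈ [0, 4/51) → index 0
j=1: u_1=73/540 ∈ [4/51, 11/51) → index 1
j=2: u_2=133/540 ∈ [11/51, 5/17) → index 2
j=3: u_3=193/540 ∈ [5/17, 23/51) → index 3
j=4: u_4=253/540 ∈ [23/51, 32/51) → index 4
j=5: u_5=313/540 ∈ [23/51, 32/51) → index 4
j=6: u_6=373/540 ∈ [32/51, 41/51) → index 5
j=7: u_7=433/540 ∈ [32/51, 41/51) → index 5
j=8: u_8=493/540 ∈ [15/17, 1) → index 8

0 1 2 3 4 4 5 5 8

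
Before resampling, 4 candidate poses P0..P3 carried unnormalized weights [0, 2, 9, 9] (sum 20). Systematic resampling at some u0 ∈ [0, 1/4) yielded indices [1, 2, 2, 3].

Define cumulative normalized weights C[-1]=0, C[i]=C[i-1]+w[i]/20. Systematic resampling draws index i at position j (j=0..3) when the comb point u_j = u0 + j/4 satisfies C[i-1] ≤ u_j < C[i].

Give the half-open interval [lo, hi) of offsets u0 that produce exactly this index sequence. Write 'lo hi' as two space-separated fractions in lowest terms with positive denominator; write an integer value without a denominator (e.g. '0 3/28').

0 1/20

C = [0, 1/10, 11/20, 1]
j=0 picked index 1: u0 ∈ [0, 1/10)
j=1 picked index 2: u0 ∈ [-3/20, 3/10)
j=2 picked index 2: u0 ∈ [-2/5, 1/20)
j=3 picked index 3: u0 ∈ [-1/5, 1/4)
intersection: [0, 1/20)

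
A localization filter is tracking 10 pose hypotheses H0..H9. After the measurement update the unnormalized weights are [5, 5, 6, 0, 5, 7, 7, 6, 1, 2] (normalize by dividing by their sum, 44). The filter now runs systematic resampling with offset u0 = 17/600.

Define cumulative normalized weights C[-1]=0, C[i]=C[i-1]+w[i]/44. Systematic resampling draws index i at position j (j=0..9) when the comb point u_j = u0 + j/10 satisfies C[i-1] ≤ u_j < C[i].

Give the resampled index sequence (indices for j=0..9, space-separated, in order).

C = [5/44, 5/22, 4/11, 4/11, 21/44, 7/11, 35/44, 41/44, 21/22, 1]
j=0: u_0=17/600 ∈ [0, 5/44) → index 0
j=1: u_1=77/600 ∈ [5/44, 5/22) → index 1
j=2: u_2=137/600 ∈ [5/22, 4/11) → index 2
j=3: u_3=197/600 ∈ [5/22, 4/11) → index 2
j=4: u_4=257/600 ∈ [4/11, 21/44) → index 4
j=5: u_5=317/600 ∈ [21/44, 7/11) → index 5
j=6: u_6=377/600 ∈ [21/44, 7/11) → index 5
j=7: u_7=437/600 ∈ [7/11, 35/44) → index 6
j=8: u_8=497/600 ∈ [35/44, 41/44) → index 7
j=9: u_9=557/600 ∈ [35/44, 41/44) → index 7

0 1 2 2 4 5 5 6 7 7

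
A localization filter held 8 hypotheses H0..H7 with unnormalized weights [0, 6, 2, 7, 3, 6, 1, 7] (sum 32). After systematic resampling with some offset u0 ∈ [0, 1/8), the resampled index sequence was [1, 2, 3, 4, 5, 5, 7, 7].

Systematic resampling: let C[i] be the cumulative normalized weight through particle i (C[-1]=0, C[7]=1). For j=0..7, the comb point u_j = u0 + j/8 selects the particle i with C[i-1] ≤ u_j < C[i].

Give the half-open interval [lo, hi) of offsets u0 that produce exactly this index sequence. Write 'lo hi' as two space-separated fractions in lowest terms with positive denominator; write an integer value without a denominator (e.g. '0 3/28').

3/32 1/8

C = [0, 3/16, 1/4, 15/32, 9/16, 3/4, 25/32, 1]
j=0 picked index 1: u0 ∈ [0, 3/16)
j=1 picked index 2: u0 ∈ [1/16, 1/8)
j=2 picked index 3: u0 ∈ [0, 7/32)
j=3 picked index 4: u0 ∈ [3/32, 3/16)
j=4 picked index 5: u0 ∈ [1/16, 1/4)
j=5 picked index 5: u0 ∈ [-1/16, 1/8)
j=6 picked index 7: u0 ∈ [1/32, 1/4)
j=7 picked index 7: u0 ∈ [-3/32, 1/8)
intersection: [3/32, 1/8)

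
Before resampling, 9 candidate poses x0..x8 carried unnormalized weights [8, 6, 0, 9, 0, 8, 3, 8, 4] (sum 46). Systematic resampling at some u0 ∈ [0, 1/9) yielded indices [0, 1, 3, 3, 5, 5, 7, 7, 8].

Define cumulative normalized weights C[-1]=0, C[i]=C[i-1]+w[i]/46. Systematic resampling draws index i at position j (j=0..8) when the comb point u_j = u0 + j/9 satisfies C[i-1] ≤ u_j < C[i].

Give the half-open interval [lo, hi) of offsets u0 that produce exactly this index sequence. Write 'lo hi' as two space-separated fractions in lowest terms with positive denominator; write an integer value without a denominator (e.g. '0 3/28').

C = [4/23, 7/23, 7/23, 1/2, 1/2, 31/46, 17/23, 21/23, 1]
j=0 picked index 0: u0 ∈ [0, 4/23)
j=1 picked index 1: u0 ∈ [13/207, 40/207)
j=2 picked index 3: u0 ∈ [17/207, 5/18)
j=3 picked index 3: u0 ∈ [-2/69, 1/6)
j=4 picked index 5: u0 ∈ [1/18, 95/414)
j=5 picked index 5: u0 ∈ [-1/18, 49/414)
j=6 picked index 7: u0 ∈ [5/69, 17/69)
j=7 picked index 7: u0 ∈ [-8/207, 28/207)
j=8 picked index 8: u0 ∈ [5/207, 1/9)
intersection: [17/207, 1/9)

17/207 1/9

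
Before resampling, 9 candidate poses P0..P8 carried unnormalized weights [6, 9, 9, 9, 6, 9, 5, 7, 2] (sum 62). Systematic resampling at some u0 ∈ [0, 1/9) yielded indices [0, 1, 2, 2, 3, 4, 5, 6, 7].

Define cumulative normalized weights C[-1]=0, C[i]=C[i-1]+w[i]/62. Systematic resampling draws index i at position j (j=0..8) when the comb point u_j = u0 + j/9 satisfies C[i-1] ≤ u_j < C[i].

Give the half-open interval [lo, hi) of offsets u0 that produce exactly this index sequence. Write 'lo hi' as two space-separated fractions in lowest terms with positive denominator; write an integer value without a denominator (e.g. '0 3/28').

11/558 5/93

C = [3/31, 15/62, 12/31, 33/62, 39/62, 24/31, 53/62, 30/31, 1]
j=0 picked index 0: u0 ∈ [0, 3/31)
j=1 picked index 1: u0 ∈ [-4/279, 73/558)
j=2 picked index 2: u0 ∈ [11/558, 46/279)
j=3 picked index 2: u0 ∈ [-17/186, 5/93)
j=4 picked index 3: u0 ∈ [-16/279, 49/558)
j=5 picked index 4: u0 ∈ [-13/558, 41/558)
j=6 picked index 5: u0 ∈ [-7/186, 10/93)
j=7 picked index 6: u0 ∈ [-1/279, 43/558)
j=8 picked index 7: u0 ∈ [-19/558, 22/279)
intersection: [11/558, 5/93)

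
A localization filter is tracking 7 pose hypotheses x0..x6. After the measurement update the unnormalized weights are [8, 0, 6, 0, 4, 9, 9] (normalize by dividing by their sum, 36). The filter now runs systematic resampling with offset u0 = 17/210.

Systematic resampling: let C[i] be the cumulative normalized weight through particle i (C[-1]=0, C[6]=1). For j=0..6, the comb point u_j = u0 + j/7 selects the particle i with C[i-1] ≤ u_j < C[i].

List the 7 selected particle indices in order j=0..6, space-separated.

C = [2/9, 2/9, 7/18, 7/18, 1/2, 3/4, 1]
j=0: u_0=17/210 ∈ [0, 2/9) → index 0
j=1: u_1=47/210 ∈ [2/9, 7/18) → index 2
j=2: u_2=11/30 ∈ [2/9, 7/18) → index 2
j=3: u_3=107/210 ∈ [1/2, 3/4) → index 5
j=4: u_4=137/210 ∈ [1/2, 3/4) → index 5
j=5: u_5=167/210 ∈ [3/4, 1) → index 6
j=6: u_6=197/210 ∈ [3/4, 1) → index 6

0 2 2 5 5 6 6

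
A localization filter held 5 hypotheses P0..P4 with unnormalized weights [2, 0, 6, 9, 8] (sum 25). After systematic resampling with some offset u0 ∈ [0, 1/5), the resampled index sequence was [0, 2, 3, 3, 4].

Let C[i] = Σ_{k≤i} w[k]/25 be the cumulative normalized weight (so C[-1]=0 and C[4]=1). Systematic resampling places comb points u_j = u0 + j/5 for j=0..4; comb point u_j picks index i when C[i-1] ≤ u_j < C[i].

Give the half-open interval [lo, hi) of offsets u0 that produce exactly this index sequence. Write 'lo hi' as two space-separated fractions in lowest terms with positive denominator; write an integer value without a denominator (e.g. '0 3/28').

C = [2/25, 2/25, 8/25, 17/25, 1]
j=0 picked index 0: u0 ∈ [0, 2/25)
j=1 picked index 2: u0 ∈ [-3/25, 3/25)
j=2 picked index 3: u0 ∈ [-2/25, 7/25)
j=3 picked index 3: u0 ∈ [-7/25, 2/25)
j=4 picked index 4: u0 ∈ [-3/25, 1/5)
intersection: [0, 2/25)

0 2/25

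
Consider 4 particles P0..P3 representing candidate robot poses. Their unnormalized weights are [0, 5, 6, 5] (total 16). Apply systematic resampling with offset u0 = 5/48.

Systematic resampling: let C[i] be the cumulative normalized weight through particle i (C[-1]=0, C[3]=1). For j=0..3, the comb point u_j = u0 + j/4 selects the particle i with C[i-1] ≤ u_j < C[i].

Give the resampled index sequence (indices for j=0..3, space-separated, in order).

1 2 2 3

C = [0, 5/16, 11/16, 1]
j=0: u_0=5/48 ∈ [0, 5/16) → index 1
j=1: u_1=17/48 ∈ [5/16, 11/16) → index 2
j=2: u_2=29/48 ∈ [5/16, 11/16) → index 2
j=3: u_3=41/48 ∈ [11/16, 1) → index 3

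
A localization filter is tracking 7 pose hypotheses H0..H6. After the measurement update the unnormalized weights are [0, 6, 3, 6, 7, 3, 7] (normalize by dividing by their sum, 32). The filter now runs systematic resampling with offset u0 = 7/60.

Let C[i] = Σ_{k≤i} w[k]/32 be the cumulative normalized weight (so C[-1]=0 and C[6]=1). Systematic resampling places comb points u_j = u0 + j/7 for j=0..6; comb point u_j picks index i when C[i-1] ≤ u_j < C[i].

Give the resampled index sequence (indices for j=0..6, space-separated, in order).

C = [0, 3/16, 9/32, 15/32, 11/16, 25/32, 1]
j=0: u_0=7/60 ∈ [0, 3/16) → index 1
j=1: u_1=109/420 ∈ [3/16, 9/32) → index 2
j=2: u_2=169/420 ∈ [9/32, 15/32) → index 3
j=3: u_3=229/420 ∈ [15/32, 11/16) → index 4
j=4: u_4=289/420 ∈ [11/16, 25/32) → index 5
j=5: u_5=349/420 ∈ [25/32, 1) → index 6
j=6: u_6=409/420 ∈ [25/32, 1) → index 6

1 2 3 4 5 6 6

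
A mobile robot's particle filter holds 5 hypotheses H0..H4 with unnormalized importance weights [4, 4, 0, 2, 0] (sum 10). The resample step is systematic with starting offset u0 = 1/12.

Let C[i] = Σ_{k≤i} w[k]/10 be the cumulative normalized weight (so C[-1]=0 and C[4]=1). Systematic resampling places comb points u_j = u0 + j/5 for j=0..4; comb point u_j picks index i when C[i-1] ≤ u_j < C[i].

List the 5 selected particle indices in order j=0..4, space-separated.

0 0 1 1 3

C = [2/5, 4/5, 4/5, 1, 1]
j=0: u_0=1/12 ∈ [0, 2/5) → index 0
j=1: u_1=17/60 ∈ [0, 2/5) → index 0
j=2: u_2=29/60 ∈ [2/5, 4/5) → index 1
j=3: u_3=41/60 ∈ [2/5, 4/5) → index 1
j=4: u_4=53/60 ∈ [4/5, 1) → index 3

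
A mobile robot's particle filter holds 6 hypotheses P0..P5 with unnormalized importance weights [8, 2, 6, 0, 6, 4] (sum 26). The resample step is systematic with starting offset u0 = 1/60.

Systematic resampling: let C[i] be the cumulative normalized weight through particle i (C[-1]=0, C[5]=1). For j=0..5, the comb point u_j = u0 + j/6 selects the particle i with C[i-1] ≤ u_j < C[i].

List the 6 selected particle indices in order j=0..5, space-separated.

0 0 1 2 4 5

C = [4/13, 5/13, 8/13, 8/13, 11/13, 1]
j=0: u_0=1/60 ∈ [0, 4/13) → index 0
j=1: u_1=11/60 ∈ [0, 4/13) → index 0
j=2: u_2=7/20 ∈ [4/13, 5/13) → index 1
j=3: u_3=31/60 ∈ [5/13, 8/13) → index 2
j=4: u_4=41/60 ∈ [8/13, 11/13) → index 4
j=5: u_5=17/20 ∈ [11/13, 1) → index 5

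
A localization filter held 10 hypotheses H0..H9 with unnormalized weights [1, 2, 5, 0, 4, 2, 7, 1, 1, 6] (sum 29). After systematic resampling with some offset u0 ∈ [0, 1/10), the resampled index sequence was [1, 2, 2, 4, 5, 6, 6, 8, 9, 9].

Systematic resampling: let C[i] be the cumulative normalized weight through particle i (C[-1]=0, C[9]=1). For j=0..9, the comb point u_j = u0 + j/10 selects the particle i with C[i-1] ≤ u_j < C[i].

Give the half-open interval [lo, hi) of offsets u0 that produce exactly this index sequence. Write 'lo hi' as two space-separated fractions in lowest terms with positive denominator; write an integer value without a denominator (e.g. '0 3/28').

C = [1/29, 3/29, 8/29, 8/29, 12/29, 14/29, 21/29, 22/29, 23/29, 1]
j=0 picked index 1: u0 ∈ [1/29, 3/29)
j=1 picked index 2: u0 ∈ [1/290, 51/290)
j=2 picked index 2: u0 ∈ [-14/145, 11/145)
j=3 picked index 4: u0 ∈ [-7/290, 33/290)
j=4 picked index 5: u0 ∈ [2/145, 12/145)
j=5 picked index 6: u0 ∈ [-1/58, 13/58)
j=6 picked index 6: u0 ∈ [-17/145, 18/145)
j=7 picked index 8: u0 ∈ [17/290, 27/290)
j=8 picked index 9: u0 ∈ [-1/145, 1/5)
j=9 picked index 9: u0 ∈ [-31/290, 1/10)
intersection: [17/290, 11/145)

17/290 11/145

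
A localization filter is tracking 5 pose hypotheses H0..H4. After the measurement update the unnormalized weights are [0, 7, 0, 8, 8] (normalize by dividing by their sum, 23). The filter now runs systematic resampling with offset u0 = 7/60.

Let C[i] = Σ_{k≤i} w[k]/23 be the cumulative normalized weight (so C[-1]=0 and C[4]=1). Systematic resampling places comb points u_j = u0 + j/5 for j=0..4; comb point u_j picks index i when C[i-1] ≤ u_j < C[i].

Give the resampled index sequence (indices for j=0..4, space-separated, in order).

1 3 3 4 4

C = [0, 7/23, 7/23, 15/23, 1]
j=0: u_0=7/60 ∈ [0, 7/23) → index 1
j=1: u_1=19/60 ∈ [7/23, 15/23) → index 3
j=2: u_2=31/60 ∈ [7/23, 15/23) → index 3
j=3: u_3=43/60 ∈ [15/23, 1) → index 4
j=4: u_4=11/12 ∈ [15/23, 1) → index 4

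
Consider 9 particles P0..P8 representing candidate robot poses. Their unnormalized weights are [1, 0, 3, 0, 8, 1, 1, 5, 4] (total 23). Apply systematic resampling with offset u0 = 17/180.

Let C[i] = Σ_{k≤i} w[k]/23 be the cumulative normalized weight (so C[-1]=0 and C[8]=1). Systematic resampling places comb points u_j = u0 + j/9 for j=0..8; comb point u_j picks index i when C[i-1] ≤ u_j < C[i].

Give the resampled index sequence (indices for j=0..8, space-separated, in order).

2 4 4 4 5 7 7 8 8

C = [1/23, 1/23, 4/23, 4/23, 12/23, 13/23, 14/23, 19/23, 1]
j=0: u_0=17/180 ∈ [1/23, 4/23) → index 2
j=1: u_1=37/180 ∈ [4/23, 12/23) → index 4
j=2: u_2=19/60 ∈ [4/23, 12/23) → index 4
j=3: u_3=77/180 ∈ [4/23, 12/23) → index 4
j=4: u_4=97/180 ∈ [12/23, 13/23) → index 5
j=5: u_5=13/20 ∈ [14/23, 19/23) → index 7
j=6: u_6=137/180 ∈ [14/23, 19/23) → index 7
j=7: u_7=157/180 ∈ [19/23, 1) → index 8
j=8: u_8=59/60 ∈ [19/23, 1) → index 8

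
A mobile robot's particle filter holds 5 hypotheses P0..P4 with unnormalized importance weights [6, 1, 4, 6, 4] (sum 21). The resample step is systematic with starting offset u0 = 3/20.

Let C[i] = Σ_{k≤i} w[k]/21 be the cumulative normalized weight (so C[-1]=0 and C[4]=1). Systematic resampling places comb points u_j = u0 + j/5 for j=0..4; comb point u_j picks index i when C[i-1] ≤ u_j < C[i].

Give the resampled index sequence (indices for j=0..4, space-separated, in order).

0 2 3 3 4

C = [2/7, 1/3, 11/21, 17/21, 1]
j=0: u_0=3/20 ∈ [0, 2/7) → index 0
j=1: u_1=7/20 ∈ [1/3, 11/21) → index 2
j=2: u_2=11/20 ∈ [11/21, 17/21) → index 3
j=3: u_3=3/4 ∈ [11/21, 17/21) → index 3
j=4: u_4=19/20 ∈ [17/21, 1) → index 4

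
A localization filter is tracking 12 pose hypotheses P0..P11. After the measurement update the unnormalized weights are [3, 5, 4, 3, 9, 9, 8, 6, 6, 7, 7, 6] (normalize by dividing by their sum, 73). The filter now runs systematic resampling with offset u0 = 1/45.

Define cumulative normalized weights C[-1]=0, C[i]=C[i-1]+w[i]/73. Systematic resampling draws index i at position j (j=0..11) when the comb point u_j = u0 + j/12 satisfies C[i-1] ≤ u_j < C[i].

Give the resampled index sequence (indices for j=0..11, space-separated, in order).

C = [3/73, 8/73, 12/73, 15/73, 24/73, 33/73, 41/73, 47/73, 53/73, 60/73, 67/73, 1]
j=0: u_0=1/45 ∈ [0, 3/73) → index 0
j=1: u_1=19/180 ∈ [3/73, 8/73) → index 1
j=2: u_2=17/90 ∈ [12/73, 15/73) → index 3
j=3: u_3=49/180 ∈ [15/73, 24/73) → index 4
j=4: u_4=16/45 ∈ [24/73, 33/73) → index 5
j=5: u_5=79/180 ∈ [24/73, 33/73) → index 5
j=6: u_6=47/90 ∈ [33/73, 41/73) → index 6
j=7: u_7=109/180 ∈ [41/73, 47/73) → index 7
j=8: u_8=31/45 ∈ [47/73, 53/73) → index 8
j=9: u_9=139/180 ∈ [53/73, 60/73) → index 9
j=10: u_10=77/90 ∈ [60/73, 67/73) → index 10
j=11: u_11=169/180 ∈ [67/73, 1) → index 11

0 1 3 4 5 5 6 7 8 9 10 11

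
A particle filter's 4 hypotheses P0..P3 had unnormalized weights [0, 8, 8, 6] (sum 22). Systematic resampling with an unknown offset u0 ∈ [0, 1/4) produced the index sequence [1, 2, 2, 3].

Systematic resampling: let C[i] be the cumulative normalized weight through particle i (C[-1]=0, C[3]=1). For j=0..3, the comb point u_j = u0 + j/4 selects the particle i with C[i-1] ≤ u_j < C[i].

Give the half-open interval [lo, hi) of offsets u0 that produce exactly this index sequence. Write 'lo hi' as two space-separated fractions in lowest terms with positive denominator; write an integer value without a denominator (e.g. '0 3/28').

C = [0, 4/11, 8/11, 1]
j=0 picked index 1: u0 ∈ [0, 4/11)
j=1 picked index 2: u0 ∈ [5/44, 21/44)
j=2 picked index 2: u0 ∈ [-3/22, 5/22)
j=3 picked index 3: u0 ∈ [-1/44, 1/4)
intersection: [5/44, 5/22)

5/44 5/22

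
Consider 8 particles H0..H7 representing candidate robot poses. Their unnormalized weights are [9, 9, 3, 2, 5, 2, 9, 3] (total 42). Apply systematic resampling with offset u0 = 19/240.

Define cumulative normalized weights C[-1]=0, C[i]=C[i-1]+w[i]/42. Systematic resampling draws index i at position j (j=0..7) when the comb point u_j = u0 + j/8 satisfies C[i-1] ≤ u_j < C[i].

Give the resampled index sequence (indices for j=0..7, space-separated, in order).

C = [3/14, 3/7, 1/2, 23/42, 2/3, 5/7, 13/14, 1]
j=0: u_0=19/240 ∈ [0, 3/14) → index 0
j=1: u_1=49/240 ∈ [0, 3/14) → index 0
j=2: u_2=79/240 ∈ [3/14, 3/7) → index 1
j=3: u_3=109/240 ∈ [3/7, 1/2) → index 2
j=4: u_4=139/240 ∈ [23/42, 2/3) → index 4
j=5: u_5=169/240 ∈ [2/3, 5/7) → index 5
j=6: u_6=199/240 ∈ [5/7, 13/14) → index 6
j=7: u_7=229/240 ∈ [13/14, 1) → index 7

0 0 1 2 4 5 6 7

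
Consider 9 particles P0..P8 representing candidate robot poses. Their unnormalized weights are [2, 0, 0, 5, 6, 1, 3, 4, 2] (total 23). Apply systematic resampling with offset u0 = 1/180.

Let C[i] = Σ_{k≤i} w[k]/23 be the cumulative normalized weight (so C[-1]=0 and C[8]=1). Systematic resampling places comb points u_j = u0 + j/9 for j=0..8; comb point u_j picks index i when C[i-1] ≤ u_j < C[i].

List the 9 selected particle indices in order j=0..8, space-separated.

C = [2/23, 2/23, 2/23, 7/23, 13/23, 14/23, 17/23, 21/23, 1]
j=0: u_0=1/180 ∈ [0, 2/23) → index 0
j=1: u_1=7/60 ∈ [2/23, 7/23) → index 3
j=2: u_2=41/180 ∈ [2/23, 7/23) → index 3
j=3: u_3=61/180 ∈ [7/23, 13/23) → index 4
j=4: u_4=9/20 ∈ [7/23, 13/23) → index 4
j=5: u_5=101/180 ∈ [7/23, 13/23) → index 4
j=6: u_6=121/180 ∈ [14/23, 17/23) → index 6
j=7: u_7=47/60 ∈ [17/23, 21/23) → index 7
j=8: u_8=161/180 ∈ [17/23, 21/23) → index 7

0 3 3 4 4 4 6 7 7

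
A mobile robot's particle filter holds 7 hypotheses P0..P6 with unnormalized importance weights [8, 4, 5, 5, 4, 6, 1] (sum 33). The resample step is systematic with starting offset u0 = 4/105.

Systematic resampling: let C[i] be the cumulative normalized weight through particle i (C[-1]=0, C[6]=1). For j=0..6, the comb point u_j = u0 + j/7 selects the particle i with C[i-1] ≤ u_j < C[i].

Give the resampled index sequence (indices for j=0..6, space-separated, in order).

C = [8/33, 4/11, 17/33, 2/3, 26/33, 32/33, 1]
j=0: u_0=4/105 ∈ [0, 8/33) → index 0
j=1: u_1=19/105 ∈ [0, 8/33) → index 0
j=2: u_2=34/105 ∈ [8/33, 4/11) → index 1
j=3: u_3=7/15 ∈ [4/11, 17/33) → index 2
j=4: u_4=64/105 ∈ [17/33, 2/3) → index 3
j=5: u_5=79/105 ∈ [2/3, 26/33) → index 4
j=6: u_6=94/105 ∈ [26/33, 32/33) → index 5

0 0 1 2 3 4 5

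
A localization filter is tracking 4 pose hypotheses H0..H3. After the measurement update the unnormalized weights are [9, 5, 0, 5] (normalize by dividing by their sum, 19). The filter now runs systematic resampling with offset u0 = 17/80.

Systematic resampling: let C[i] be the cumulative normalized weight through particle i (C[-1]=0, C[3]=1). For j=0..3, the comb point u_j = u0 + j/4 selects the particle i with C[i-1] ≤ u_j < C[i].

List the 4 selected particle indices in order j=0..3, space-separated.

C = [9/19, 14/19, 14/19, 1]
j=0: u_0=17/80 ∈ [0, 9/19) → index 0
j=1: u_1=37/80 ∈ [0, 9/19) → index 0
j=2: u_2=57/80 ∈ [9/19, 14/19) → index 1
j=3: u_3=77/80 ∈ [14/19, 1) → index 3

0 0 1 3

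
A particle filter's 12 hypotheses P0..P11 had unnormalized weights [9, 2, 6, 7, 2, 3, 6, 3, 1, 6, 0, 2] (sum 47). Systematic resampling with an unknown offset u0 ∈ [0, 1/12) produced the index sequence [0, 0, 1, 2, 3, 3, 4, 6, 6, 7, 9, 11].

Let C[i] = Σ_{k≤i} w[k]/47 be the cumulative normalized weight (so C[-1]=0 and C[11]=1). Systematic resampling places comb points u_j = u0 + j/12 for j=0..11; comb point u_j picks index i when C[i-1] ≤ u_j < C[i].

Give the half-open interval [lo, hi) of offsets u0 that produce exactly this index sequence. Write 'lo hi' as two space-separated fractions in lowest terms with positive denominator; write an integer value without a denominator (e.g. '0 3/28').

23/564 5/94

C = [9/47, 11/47, 17/47, 24/47, 26/47, 29/47, 35/47, 38/47, 39/47, 45/47, 45/47, 1]
j=0 picked index 0: u0 ∈ [0, 9/47)
j=1 picked index 0: u0 ∈ [-1/12, 61/564)
j=2 picked index 1: u0 ∈ [7/282, 19/282)
j=3 picked index 2: u0 ∈ [-3/188, 21/188)
j=4 picked index 3: u0 ∈ [4/141, 25/141)
j=5 picked index 3: u0 ∈ [-31/564, 53/564)
j=6 picked index 4: u0 ∈ [1/94, 5/94)
j=7 picked index 6: u0 ∈ [19/564, 91/564)
j=8 picked index 6: u0 ∈ [-7/141, 11/141)
j=9 picked index 7: u0 ∈ [-1/188, 11/188)
j=10 picked index 9: u0 ∈ [-1/282, 35/282)
j=11 picked index 11: u0 ∈ [23/564, 1/12)
intersection: [23/564, 5/94)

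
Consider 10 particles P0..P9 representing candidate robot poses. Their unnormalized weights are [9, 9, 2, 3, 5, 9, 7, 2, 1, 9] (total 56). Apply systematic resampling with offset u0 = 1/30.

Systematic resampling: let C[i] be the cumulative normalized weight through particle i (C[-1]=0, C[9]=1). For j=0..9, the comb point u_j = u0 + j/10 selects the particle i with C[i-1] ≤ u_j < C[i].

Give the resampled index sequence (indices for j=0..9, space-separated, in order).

C = [9/56, 9/28, 5/14, 23/56, 1/2, 37/56, 11/14, 23/28, 47/56, 1]
j=0: u_0=1/30 ∈ [0, 9/56) → index 0
j=1: u_1=2/15 ∈ [0, 9/56) → index 0
j=2: u_2=7/30 ∈ [9/56, 9/28) → index 1
j=3: u_3=1/3 ∈ [9/28, 5/14) → index 2
j=4: u_4=13/30 ∈ [23/56, 1/2) → index 4
j=5: u_5=8/15 ∈ [1/2, 37/56) → index 5
j=6: u_6=19/30 ∈ [1/2, 37/56) → index 5
j=7: u_7=11/15 ∈ [37/56, 11/14) → index 6
j=8: u_8=5/6 ∈ [23/28, 47/56) → index 8
j=9: u_9=14/15 ∈ [47/56, 1) → index 9

0 0 1 2 4 5 5 6 8 9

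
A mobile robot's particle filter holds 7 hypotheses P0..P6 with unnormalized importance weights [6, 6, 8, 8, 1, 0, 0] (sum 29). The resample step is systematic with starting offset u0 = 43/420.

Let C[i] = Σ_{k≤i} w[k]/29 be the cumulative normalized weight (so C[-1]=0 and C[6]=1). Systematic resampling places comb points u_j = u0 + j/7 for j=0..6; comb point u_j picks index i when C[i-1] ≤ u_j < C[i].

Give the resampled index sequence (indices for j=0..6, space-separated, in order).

0 1 1 2 2 3 3

C = [6/29, 12/29, 20/29, 28/29, 1, 1, 1]
j=0: u_0=43/420 ∈ [0, 6/29) → index 0
j=1: u_1=103/420 ∈ [6/29, 12/29) → index 1
j=2: u_2=163/420 ∈ [6/29, 12/29) → index 1
j=3: u_3=223/420 ∈ [12/29, 20/29) → index 2
j=4: u_4=283/420 ∈ [12/29, 20/29) → index 2
j=5: u_5=49/60 ∈ [20/29, 28/29) → index 3
j=6: u_6=403/420 ∈ [20/29, 28/29) → index 3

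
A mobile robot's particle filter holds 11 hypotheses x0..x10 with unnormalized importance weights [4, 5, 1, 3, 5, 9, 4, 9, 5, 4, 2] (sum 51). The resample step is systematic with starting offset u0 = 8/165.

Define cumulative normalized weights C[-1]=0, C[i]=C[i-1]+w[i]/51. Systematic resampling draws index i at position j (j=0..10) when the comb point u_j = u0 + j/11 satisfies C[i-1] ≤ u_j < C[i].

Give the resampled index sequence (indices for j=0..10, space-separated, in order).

C = [4/51, 3/17, 10/51, 13/51, 6/17, 9/17, 31/51, 40/51, 15/17, 49/51, 1]
j=0: u_0=8/165 ∈ [0, 4/51) → index 0
j=1: u_1=23/165 ∈ [4/51, 3/17) → index 1
j=2: u_2=38/165 ∈ [10/51, 13/51) → index 3
j=3: u_3=53/165 ∈ [13/51, 6/17) → index 4
j=4: u_4=68/165 ∈ [6/17, 9/17) → index 5
j=5: u_5=83/165 ∈ [6/17, 9/17) → index 5
j=6: u_6=98/165 ∈ [9/17, 31/51) → index 6
j=7: u_7=113/165 ∈ [31/51, 40/51) → index 7
j=8: u_8=128/165 ∈ [31/51, 40/51) → index 7
j=9: u_9=13/15 ∈ [40/51, 15/17) → index 8
j=10: u_10=158/165 ∈ [15/17, 49/51) → index 9

0 1 3 4 5 5 6 7 7 8 9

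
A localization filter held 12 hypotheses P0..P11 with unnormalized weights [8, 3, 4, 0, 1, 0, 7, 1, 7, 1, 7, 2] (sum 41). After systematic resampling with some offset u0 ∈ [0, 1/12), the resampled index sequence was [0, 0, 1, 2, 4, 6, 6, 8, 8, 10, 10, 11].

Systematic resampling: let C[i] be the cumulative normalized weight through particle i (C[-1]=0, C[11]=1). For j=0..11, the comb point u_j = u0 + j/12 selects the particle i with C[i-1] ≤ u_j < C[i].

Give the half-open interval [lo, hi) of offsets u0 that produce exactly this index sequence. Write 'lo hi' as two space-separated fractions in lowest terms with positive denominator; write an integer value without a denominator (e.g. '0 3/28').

17/492 7/123

C = [8/41, 11/41, 15/41, 15/41, 16/41, 16/41, 23/41, 24/41, 31/41, 32/41, 39/41, 1]
j=0 picked index 0: u0 ∈ [0, 8/41)
j=1 picked index 0: u0 ∈ [-1/12, 55/492)
j=2 picked index 1: u0 ∈ [7/246, 25/246)
j=3 picked index 2: u0 ∈ [3/164, 19/164)
j=4 picked index 4: u0 ∈ [4/123, 7/123)
j=5 picked index 6: u0 ∈ [-13/492, 71/492)
j=6 picked index 6: u0 ∈ [-9/82, 5/82)
j=7 picked index 8: u0 ∈ [1/492, 85/492)
j=8 picked index 8: u0 ∈ [-10/123, 11/123)
j=9 picked index 10: u0 ∈ [5/164, 33/164)
j=10 picked index 10: u0 ∈ [-13/246, 29/246)
j=11 picked index 11: u0 ∈ [17/492, 1/12)
intersection: [17/492, 7/123)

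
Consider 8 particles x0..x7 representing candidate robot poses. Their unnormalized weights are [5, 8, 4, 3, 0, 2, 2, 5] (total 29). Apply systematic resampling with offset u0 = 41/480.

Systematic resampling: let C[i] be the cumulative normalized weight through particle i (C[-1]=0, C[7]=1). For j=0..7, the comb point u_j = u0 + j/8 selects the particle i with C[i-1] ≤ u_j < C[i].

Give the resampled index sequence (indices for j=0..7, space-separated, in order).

0 1 1 2 2 5 7 7

C = [5/29, 13/29, 17/29, 20/29, 20/29, 22/29, 24/29, 1]
j=0: u_0=41/480 ∈ [0, 5/29) → index 0
j=1: u_1=101/480 ∈ [5/29, 13/29) → index 1
j=2: u_2=161/480 ∈ [5/29, 13/29) → index 1
j=3: u_3=221/480 ∈ [13/29, 17/29) → index 2
j=4: u_4=281/480 ∈ [13/29, 17/29) → index 2
j=5: u_5=341/480 ∈ [20/29, 22/29) → index 5
j=6: u_6=401/480 ∈ [24/29, 1) → index 7
j=7: u_7=461/480 ∈ [24/29, 1) → index 7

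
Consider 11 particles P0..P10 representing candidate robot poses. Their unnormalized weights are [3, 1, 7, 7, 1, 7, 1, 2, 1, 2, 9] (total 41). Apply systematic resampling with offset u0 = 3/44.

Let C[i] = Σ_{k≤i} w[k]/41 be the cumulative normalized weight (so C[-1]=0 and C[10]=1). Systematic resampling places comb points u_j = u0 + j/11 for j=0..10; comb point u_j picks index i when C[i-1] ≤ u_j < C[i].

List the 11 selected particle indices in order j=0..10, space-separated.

C = [3/41, 4/41, 11/41, 18/41, 19/41, 26/41, 27/41, 29/41, 30/41, 32/41, 1]
j=0: u_0=3/44 ∈ [0, 3/41) → index 0
j=1: u_1=7/44 ∈ [4/41, 11/41) → index 2
j=2: u_2=1/4 ∈ [4/41, 11/41) → index 2
j=3: u_3=15/44 ∈ [11/41, 18/41) → index 3
j=4: u_4=19/44 ∈ [11/41, 18/41) → index 3
j=5: u_5=23/44 ∈ [19/41, 26/41) → index 5
j=6: u_6=27/44 ∈ [19/41, 26/41) → index 5
j=7: u_7=31/44 ∈ [27/41, 29/41) → index 7
j=8: u_8=35/44 ∈ [32/41, 1) → index 10
j=9: u_9=39/44 ∈ [32/41, 1) → index 10
j=10: u_10=43/44 ∈ [32/41, 1) → index 10

0 2 2 3 3 5 5 7 10 10 10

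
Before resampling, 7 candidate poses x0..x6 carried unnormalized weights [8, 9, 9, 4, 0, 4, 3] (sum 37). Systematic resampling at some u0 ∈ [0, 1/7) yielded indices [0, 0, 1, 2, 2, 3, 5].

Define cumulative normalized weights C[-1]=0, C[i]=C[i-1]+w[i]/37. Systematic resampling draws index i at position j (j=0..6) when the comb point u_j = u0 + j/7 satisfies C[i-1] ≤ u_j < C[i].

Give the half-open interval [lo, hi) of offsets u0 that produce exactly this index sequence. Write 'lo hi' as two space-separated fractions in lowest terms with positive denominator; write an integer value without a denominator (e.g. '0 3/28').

8/259 16/259

C = [8/37, 17/37, 26/37, 30/37, 30/37, 34/37, 1]
j=0 picked index 0: u0 ∈ [0, 8/37)
j=1 picked index 0: u0 ∈ [-1/7, 19/259)
j=2 picked index 1: u0 ∈ [-18/259, 45/259)
j=3 picked index 2: u0 ∈ [8/259, 71/259)
j=4 picked index 2: u0 ∈ [-29/259, 34/259)
j=5 picked index 3: u0 ∈ [-3/259, 25/259)
j=6 picked index 5: u0 ∈ [-12/259, 16/259)
intersection: [8/259, 16/259)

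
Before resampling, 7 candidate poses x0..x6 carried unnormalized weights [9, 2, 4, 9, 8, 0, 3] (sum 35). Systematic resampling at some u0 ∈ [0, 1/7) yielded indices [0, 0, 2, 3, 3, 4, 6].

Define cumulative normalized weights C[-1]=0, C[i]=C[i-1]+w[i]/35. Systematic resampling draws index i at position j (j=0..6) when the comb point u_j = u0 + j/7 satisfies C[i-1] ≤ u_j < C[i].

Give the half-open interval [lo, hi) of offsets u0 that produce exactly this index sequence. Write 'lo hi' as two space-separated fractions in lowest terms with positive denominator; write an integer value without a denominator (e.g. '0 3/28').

C = [9/35, 11/35, 3/7, 24/35, 32/35, 32/35, 1]
j=0 picked index 0: u0 ∈ [0, 9/35)
j=1 picked index 0: u0 ∈ [-1/7, 4/35)
j=2 picked index 2: u0 ∈ [1/35, 1/7)
j=3 picked index 3: u0 ∈ [0, 9/35)
j=4 picked index 3: u0 ∈ [-1/7, 4/35)
j=5 picked index 4: u0 ∈ [-1/35, 1/5)
j=6 picked index 6: u0 ∈ [2/35, 1/7)
intersection: [2/35, 4/35)

2/35 4/35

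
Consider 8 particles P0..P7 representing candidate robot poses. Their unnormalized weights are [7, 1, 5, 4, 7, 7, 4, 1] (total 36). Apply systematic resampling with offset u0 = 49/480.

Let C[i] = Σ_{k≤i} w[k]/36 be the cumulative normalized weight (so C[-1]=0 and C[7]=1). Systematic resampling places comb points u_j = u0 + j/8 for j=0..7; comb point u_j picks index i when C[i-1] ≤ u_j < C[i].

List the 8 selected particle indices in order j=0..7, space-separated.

0 2 2 4 4 5 5 7

C = [7/36, 2/9, 13/36, 17/36, 2/3, 31/36, 35/36, 1]
j=0: u_0=49/480 ∈ [0, 7/36) → index 0
j=1: u_1=109/480 ∈ [2/9, 13/36) → index 2
j=2: u_2=169/480 ∈ [2/9, 13/36) → index 2
j=3: u_3=229/480 ∈ [17/36, 2/3) → index 4
j=4: u_4=289/480 ∈ [17/36, 2/3) → index 4
j=5: u_5=349/480 ∈ [2/3, 31/36) → index 5
j=6: u_6=409/480 ∈ [2/3, 31/36) → index 5
j=7: u_7=469/480 ∈ [35/36, 1) → index 7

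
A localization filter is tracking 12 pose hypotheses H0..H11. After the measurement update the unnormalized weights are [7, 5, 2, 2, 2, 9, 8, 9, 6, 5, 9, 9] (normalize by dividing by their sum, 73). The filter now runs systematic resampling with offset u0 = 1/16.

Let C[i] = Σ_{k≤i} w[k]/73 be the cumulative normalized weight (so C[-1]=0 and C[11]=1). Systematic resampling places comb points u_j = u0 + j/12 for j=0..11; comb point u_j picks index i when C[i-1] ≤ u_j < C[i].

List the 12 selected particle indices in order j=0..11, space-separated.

C = [7/73, 12/73, 14/73, 16/73, 18/73, 27/73, 35/73, 44/73, 50/73, 55/73, 64/73, 1]
j=0: u_0=1/16 ∈ [0, 7/73) → index 0
j=1: u_1=7/48 ∈ [7/73, 12/73) → index 1
j=2: u_2=11/48 ∈ [16/73, 18/73) → index 4
j=3: u_3=5/16 ∈ [18/73, 27/73) → index 5
j=4: u_4=19/48 ∈ [27/73, 35/73) → index 6
j=5: u_5=23/48 ∈ [27/73, 35/73) → index 6
j=6: u_6=9/16 ∈ [35/73, 44/73) → index 7
j=7: u_7=31/48 ∈ [44/73, 50/73) → index 8
j=8: u_8=35/48 ∈ [50/73, 55/73) → index 9
j=9: u_9=13/16 ∈ [55/73, 64/73) → index 10
j=10: u_10=43/48 ∈ [64/73, 1) → index 11
j=11: u_11=47/48 ∈ [64/73, 1) → index 11

0 1 4 5 6 6 7 8 9 10 11 11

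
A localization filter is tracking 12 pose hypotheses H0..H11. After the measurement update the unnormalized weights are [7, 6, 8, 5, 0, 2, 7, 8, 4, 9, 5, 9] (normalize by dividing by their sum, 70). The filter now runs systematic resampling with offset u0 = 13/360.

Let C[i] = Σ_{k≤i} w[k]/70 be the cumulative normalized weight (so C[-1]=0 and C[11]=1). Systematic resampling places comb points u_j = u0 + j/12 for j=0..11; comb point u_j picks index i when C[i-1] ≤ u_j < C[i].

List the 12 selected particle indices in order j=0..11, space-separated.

C = [1/10, 13/70, 3/10, 13/35, 13/35, 2/5, 1/2, 43/70, 47/70, 4/5, 61/70, 1]
j=0: u_0=13/360 ∈ [0, 1/10) → index 0
j=1: u_1=43/360 ∈ [1/10, 13/70) → index 1
j=2: u_2=73/360 ∈ [13/70, 3/10) → index 2
j=3: u_3=103/360 ∈ [13/70, 3/10) → index 2
j=4: u_4=133/360 ∈ [3/10, 13/35) → index 3
j=5: u_5=163/360 ∈ [2/5, 1/2) → index 6
j=6: u_6=193/360 ∈ [1/2, 43/70) → index 7
j=7: u_7=223/360 ∈ [43/70, 47/70) → index 8
j=8: u_8=253/360 ∈ [47/70, 4/5) → index 9
j=9: u_9=283/360 ∈ [47/70, 4/5) → index 9
j=10: u_10=313/360 ∈ [4/5, 61/70) → index 10
j=11: u_11=343/360 ∈ [61/70, 1) → index 11

0 1 2 2 3 6 7 8 9 9 10 11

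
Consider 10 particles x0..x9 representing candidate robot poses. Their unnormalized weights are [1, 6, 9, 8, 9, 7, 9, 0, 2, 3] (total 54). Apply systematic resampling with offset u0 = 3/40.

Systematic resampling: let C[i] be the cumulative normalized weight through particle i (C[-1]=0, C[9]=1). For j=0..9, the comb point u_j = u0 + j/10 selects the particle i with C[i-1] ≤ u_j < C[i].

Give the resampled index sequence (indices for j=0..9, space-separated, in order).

C = [1/54, 7/54, 8/27, 4/9, 11/18, 20/27, 49/54, 49/54, 17/18, 1]
j=0: u_0=3/40 ∈ [1/54, 7/54) → index 1
j=1: u_1=7/40 ∈ [7/54, 8/27) → index 2
j=2: u_2=11/40 ∈ [7/54, 8/27) → index 2
j=3: u_3=3/8 ∈ [8/27, 4/9) → index 3
j=4: u_4=19/40 ∈ [4/9, 11/18) → index 4
j=5: u_5=23/40 ∈ [4/9, 11/18) → index 4
j=6: u_6=27/40 ∈ [11/18, 20/27) → index 5
j=7: u_7=31/40 ∈ [20/27, 49/54) → index 6
j=8: u_8=7/8 ∈ [20/27, 49/54) → index 6
j=9: u_9=39/40 ∈ [17/18, 1) → index 9

1 2 2 3 4 4 5 6 6 9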